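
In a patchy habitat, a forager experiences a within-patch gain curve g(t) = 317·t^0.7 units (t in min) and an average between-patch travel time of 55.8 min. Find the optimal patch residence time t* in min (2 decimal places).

130.20 min

By the marginal value theorem, leave when the instantaneous gain rate g'(t) equals the habitat-wide average g(t)/(T + t).
g'(t) = 0.7·317·t^-0.3. Setting 0.7·317·t^-0.3 = 317·t^0.7/(55.8+t) gives 0.7(55.8+t) = t, so 0.30·t = 0.7×55.8.
t* = 0.7×55.8/0.30 = 130.2 min.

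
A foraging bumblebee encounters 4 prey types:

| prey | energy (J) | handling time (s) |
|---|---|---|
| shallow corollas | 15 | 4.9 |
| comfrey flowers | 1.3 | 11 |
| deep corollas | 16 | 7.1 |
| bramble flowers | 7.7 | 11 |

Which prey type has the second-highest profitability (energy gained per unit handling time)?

deep corollas

Profitability E/h (J/s): shallow corollas = 15/4.9 = 3.06, comfrey flowers = 1.3/11 = 0.118, deep corollas = 16/7.1 = 2.25, bramble flowers = 7.7/11 = 0.7.
Ranked: shallow corollas > deep corollas > bramble flowers > comfrey flowers.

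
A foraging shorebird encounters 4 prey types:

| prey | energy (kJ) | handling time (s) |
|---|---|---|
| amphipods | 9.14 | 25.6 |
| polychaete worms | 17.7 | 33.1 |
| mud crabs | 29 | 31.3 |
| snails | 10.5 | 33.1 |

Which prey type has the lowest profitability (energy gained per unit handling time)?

In descending order of E/h:
mud crabs: 29/31.3 = 0.927 kJ/s
polychaete worms: 17.7/33.1 = 0.535 kJ/s
amphipods: 9.14/25.6 = 0.357 kJ/s
snails: 10.5/33.1 = 0.317 kJ/s

snails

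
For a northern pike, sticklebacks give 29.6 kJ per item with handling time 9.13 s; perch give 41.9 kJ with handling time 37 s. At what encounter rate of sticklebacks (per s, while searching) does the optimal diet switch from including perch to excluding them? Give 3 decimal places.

0.059 per s

At the threshold, the rate on sticklebacks alone equals the profitability of perch: λ·29.6/(1 + λ·9.13) = 41.9/37 = 1.132.
Rearranging, λ(29.6 − 1.132×9.13) = 1.132, so λ = 1.132/19.26 = 0.05879 per s.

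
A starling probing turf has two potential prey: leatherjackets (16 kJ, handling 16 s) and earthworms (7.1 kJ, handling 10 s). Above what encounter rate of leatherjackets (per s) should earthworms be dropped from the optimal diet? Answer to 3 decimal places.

0.153 per s

The zero-one rule: include earthworms iff E₂/h₂ > λE₁/(1+λh₁). Equality gives the switch point.
λE₁h₂ = E₂ + λE₂h₁ ⇒ λ = E₂/(E₁h₂ − E₂h₁) = 7.1/(160 − 113.6) = 0.153 per s.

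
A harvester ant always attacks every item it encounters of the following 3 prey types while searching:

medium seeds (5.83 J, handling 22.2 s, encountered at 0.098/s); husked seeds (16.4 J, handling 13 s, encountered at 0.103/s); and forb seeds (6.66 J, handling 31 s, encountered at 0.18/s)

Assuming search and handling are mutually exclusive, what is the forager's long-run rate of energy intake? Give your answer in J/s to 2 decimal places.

Energy encountered per unit search time: 0.098×5.83 + 0.103×16.4 + 0.18×6.66 = 3.459 J/s.
Handling time per unit search time: 0.098×22.2 + 0.103×13 + 0.18×31 = 9.095.
Rate = 3.459/(1 + 9.095) = 0.3427 J/s.

0.34 J/s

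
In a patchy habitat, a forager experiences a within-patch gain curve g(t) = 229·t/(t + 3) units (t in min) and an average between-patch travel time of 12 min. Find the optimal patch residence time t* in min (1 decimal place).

Optimal t* satisfies g'(t*) = g(t*)/(T + t*).
g'(t) = 229·3/(t + 3)². Setting 229·3/(t+3)² = 229t/[(t+3)(12+t)] gives 3(12+t) = t(t+3), so t² = 3×12 = 36.
t* = √36 = 6 min.

6.0 min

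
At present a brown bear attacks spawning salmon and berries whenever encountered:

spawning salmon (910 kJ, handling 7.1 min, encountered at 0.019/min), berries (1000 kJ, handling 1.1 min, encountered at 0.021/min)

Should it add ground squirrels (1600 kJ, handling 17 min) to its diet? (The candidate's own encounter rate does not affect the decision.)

Yes

On spawning salmon and berries alone, R = ΣλE/(1+Σλh) = 38.29/1.158 = 33.07 kJ/min.
ground squirrels: E/h = 1600/17 = 94.12 kJ/min.
94.12 > 33.07, so adding ground squirrels raises the average — include it.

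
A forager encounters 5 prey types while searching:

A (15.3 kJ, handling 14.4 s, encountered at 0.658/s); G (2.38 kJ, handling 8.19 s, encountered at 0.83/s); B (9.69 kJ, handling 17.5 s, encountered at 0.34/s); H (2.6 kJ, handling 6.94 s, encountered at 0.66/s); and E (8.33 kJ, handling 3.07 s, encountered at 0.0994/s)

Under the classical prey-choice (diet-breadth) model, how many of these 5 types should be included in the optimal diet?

2

Rank by E/h (kJ/s): E 2.71, A 1.06, B 0.554, H 0.375, G 0.291. Include each in turn until the next type's E/h falls below the running intake rate.
Rate on top 1: 0.6344. A: 1.06 > 0.6344 → include.
Rate on top 2: 1.011. B: 0.554 < 1.011 → exclude; stop.
Optimal diet: E, A — 2 of 5 types.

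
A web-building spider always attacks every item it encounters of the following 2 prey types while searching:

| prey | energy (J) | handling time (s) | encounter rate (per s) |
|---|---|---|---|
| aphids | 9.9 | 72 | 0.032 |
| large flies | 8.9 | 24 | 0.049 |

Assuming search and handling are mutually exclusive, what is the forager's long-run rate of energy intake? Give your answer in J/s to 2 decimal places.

0.17 J/s

R = Σλ_iE_i / (1 + Σλ_ih_i)
Numerator: 0.032×9.9 + 0.049×8.9 = 0.7529
Denominator: 1 + 0.032×72 + 0.049×24 = 4.48
R = 0.7529/4.48 = 0.1681 J/s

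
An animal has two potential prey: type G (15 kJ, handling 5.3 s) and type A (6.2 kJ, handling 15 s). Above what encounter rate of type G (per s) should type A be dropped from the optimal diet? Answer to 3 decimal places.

At the threshold, the rate on type G alone equals the profitability of type A: λ·15/(1 + λ·5.3) = 6.2/15 = 0.4133.
Rearranging, λ(15 − 0.4133×5.3) = 0.4133, so λ = 0.4133/12.81 = 0.03227 per s.

0.032 per s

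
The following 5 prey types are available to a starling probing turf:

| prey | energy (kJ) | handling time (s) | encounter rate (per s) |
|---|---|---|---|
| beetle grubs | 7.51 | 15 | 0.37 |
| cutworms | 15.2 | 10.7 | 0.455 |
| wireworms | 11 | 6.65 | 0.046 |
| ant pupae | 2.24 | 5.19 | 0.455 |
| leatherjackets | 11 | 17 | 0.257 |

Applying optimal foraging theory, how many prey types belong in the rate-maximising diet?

Rank by E/h (kJ/s): wireworms 1.65, cutworms 1.42, leatherjackets 0.647, beetle grubs 0.501, ant pupae 0.432. Include each in turn until the next type's E/h falls below the running intake rate.
Rate on top 1: 0.3875. cutworms: 1.42 > 0.3875 → include.
Rate on top 2: 1.202. leatherjackets: 0.647 < 1.202 → exclude; stop.
Optimal diet: wireworms, cutworms — 2 of 5 types.

2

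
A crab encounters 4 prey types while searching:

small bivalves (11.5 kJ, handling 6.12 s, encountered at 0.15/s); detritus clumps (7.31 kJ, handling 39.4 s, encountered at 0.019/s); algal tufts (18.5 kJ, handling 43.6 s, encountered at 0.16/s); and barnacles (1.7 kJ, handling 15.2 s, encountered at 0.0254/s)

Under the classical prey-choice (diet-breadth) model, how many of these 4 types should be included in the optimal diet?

Profitabilities (E/h, kJ/s): small bivalves 1.88, algal tufts 0.424, detritus clumps 0.186, barnacles 0.112. Add prey in this order while the next type's profitability exceeds the intake rate on those already taken.
Rate on top 1: 0.8994. algal tufts: 0.424 < 0.8994 → exclude; stop.
Optimal diet: small bivalves — 1 of 4 types.

1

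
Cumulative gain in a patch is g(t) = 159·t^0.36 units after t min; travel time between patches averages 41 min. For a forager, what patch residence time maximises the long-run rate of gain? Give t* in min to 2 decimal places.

23.06 min

Maximise g(t)/(T+t): set derivative to zero → g'(t)(T+t) = g(t).
g'(t) = 0.36·159·t^-0.64. Setting 0.36·159·t^-0.64 = 159·t^0.36/(41+t) gives 0.36(41+t) = t, so 0.64·t = 0.36×41.
t* = 0.36×41/0.64 = 23.06 min.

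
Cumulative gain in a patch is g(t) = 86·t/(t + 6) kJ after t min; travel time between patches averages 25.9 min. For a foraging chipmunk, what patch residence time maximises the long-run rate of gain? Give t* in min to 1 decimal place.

Optimal t* satisfies g'(t*) = g(t*)/(T + t*).
g'(t) = 86·6/(t + 6)². Setting 86·6/(t+6)² = 86t/[(t+6)(25.9+t)] gives 6(25.9+t) = t(t+6), so t² = 6×25.9 = 155.4.
t* = √155.4 = 12.47 min.

12.5 min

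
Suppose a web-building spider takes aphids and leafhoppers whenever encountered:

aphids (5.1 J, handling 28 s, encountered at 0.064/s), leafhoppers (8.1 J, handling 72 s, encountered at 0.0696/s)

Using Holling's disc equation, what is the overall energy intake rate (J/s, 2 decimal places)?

0.11 J/s

Energy encountered per unit search time: 0.064×5.1 + 0.0696×8.1 = 0.8902 J/s.
Handling time per unit search time: 0.064×28 + 0.0696×72 = 6.803.
Rate = 0.8902/(1 + 6.803) = 0.1141 J/s.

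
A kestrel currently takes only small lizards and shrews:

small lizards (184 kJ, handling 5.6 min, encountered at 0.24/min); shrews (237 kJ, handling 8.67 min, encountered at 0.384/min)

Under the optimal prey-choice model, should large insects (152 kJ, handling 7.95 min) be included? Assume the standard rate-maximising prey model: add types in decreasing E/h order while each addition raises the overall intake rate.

Current rate: (0.24×184 + 0.384×237)/(1 + 0.24×5.6 + 0.384×8.67) = 23.83 kJ/min.
large insects: E/h = 152/7.95 = 19.12 kJ/min.
19.12 < 23.83, so adding large insects would lower the average — exclude it.

No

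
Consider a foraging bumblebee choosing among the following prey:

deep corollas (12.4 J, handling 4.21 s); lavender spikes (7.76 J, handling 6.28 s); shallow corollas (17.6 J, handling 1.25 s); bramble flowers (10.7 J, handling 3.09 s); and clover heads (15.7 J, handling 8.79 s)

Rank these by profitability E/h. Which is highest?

shallow corollas

In descending order of E/h:
shallow corollas: 17.6/1.25 = 14.1 J/s
bramble flowers: 10.7/3.09 = 3.46 J/s
deep corollas: 12.4/4.21 = 2.95 J/s
clover heads: 15.7/8.79 = 1.79 J/s
lavender spikes: 7.76/6.28 = 1.24 J/s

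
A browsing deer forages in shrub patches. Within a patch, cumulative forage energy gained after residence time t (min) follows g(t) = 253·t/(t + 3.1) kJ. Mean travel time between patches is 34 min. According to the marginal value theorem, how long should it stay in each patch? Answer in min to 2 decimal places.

10.27 min

Optimal t* satisfies g'(t*) = g(t*)/(T + t*).
g'(t) = 253·3.1/(t + 3.1)². Setting 253·3.1/(t+3.1)² = 253t/[(t+3.1)(34+t)] gives 3.1(34+t) = t(t+3.1), so t² = 3.1×34 = 105.4.
t* = √105.4 = 10.27 min.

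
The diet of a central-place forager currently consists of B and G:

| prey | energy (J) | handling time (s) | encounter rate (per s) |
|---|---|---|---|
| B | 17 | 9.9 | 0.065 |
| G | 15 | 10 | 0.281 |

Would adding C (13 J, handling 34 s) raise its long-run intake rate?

No

On B and G alone, R = ΣλE/(1+Σλh) = 5.32/4.454 = 1.195 J/s.
C: E/h = 13/34 = 0.3824 J/s.
Since 0.3824 < R, time spent handling C is better spent searching.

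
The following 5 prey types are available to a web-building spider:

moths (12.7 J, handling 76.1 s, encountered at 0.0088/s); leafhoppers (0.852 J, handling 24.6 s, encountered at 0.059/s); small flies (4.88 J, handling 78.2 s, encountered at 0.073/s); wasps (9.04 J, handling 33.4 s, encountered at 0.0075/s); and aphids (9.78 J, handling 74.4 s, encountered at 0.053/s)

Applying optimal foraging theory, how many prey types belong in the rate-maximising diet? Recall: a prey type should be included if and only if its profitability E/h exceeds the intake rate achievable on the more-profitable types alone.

3

E/h in descending order: wasps 0.271, moths 0.167, aphids 0.131, small flies 0.0624, leafhoppers 0.0346 J/s. The optimal diet is the largest prefix of this list for which every included type satisfies E_i/h_i > R on the types above it.
Rate on top 1: 0.05422. moths: 0.167 > 0.05422 → include.
Rate on top 2: 0.09351. aphids: 0.131 > 0.09351 → include.
Rate on top 3: 0.119. small flies: 0.0624 < 0.119 → exclude; stop.
Optimal diet: wasps, moths, aphids — 3 of 5 types.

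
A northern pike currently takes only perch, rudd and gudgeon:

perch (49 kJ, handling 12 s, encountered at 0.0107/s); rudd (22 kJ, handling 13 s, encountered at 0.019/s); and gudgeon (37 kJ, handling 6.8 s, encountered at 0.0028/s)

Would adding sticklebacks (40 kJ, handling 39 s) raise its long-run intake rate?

Yes

On perch, rudd and gudgeon alone, R = ΣλE/(1+Σλh) = 1.046/1.394 = 0.7501 kJ/s.
Profitability of sticklebacks: 40/39 = 1.026 kJ/s.
Since 1.026 > R, including sticklebacks increases the long-run rate.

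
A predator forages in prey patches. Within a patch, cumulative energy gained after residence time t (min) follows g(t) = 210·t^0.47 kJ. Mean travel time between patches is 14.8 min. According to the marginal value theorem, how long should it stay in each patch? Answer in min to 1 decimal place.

Maximise g(t)/(T+t): set derivative to zero → g'(t)(T+t) = g(t).
g'(t) = 0.47·210·t^-0.53. Setting 0.47·210·t^-0.53 = 210·t^0.47/(14.8+t) gives 0.47(14.8+t) = t, so 0.53·t = 0.47×14.8.
t* = 0.47×14.8/0.53 = 13.12 min.

13.1 min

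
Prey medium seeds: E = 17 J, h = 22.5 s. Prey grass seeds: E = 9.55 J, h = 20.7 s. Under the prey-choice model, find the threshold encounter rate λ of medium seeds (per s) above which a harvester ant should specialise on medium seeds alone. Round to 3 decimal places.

Drop grass seeds once their profitability E₂/h₂ falls below the rate achievable on medium seeds alone: E₂/h₂ = λE₁/(1 + λh₁).
Solve for λ: λE₁h₂ = E₂(1 + λh₁) → λ(E₁h₂ − E₂h₁) = E₂ → λ = E₂/(E₁h₂ − E₂h₁).
λ = 9.55/(17×20.7 − 9.55×22.5) = 9.55/137 = 0.0697 per s.

0.070 per s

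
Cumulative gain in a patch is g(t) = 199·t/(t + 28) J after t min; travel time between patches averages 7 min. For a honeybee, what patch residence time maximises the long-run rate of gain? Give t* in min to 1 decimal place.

14.0 min

Optimal t* satisfies g'(t*) = g(t*)/(T + t*).
g'(t) = 199·28/(t + 28)². Setting 199·28/(t+28)² = 199t/[(t+28)(7+t)] gives 28(7+t) = t(t+28), so t² = 28×7 = 196.
t* = √196 = 14 min.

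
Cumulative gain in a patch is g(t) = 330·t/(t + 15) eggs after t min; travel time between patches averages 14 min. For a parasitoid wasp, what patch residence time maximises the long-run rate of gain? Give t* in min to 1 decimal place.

By the marginal value theorem, leave when the instantaneous gain rate g'(t) equals the habitat-wide average g(t)/(T + t).
g'(t) = 330·15/(t + 15)². Setting 330·15/(t+15)² = 330t/[(t+15)(14+t)] gives 15(14+t) = t(t+15), so t² = 15×14 = 210.
t* = √210 = 14.49 min.

14.5 min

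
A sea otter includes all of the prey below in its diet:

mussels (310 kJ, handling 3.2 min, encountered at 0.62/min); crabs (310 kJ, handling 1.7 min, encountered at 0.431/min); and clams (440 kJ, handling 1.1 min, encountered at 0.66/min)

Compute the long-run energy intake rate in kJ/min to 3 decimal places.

R = (0.62×310 + 0.431×310 + 0.66×440) / (1 + 0.62×3.2 + 0.431×1.7 + 0.66×1.1) = 616.2/4.443 = 138.7 kJ/min.

138.702 kJ/min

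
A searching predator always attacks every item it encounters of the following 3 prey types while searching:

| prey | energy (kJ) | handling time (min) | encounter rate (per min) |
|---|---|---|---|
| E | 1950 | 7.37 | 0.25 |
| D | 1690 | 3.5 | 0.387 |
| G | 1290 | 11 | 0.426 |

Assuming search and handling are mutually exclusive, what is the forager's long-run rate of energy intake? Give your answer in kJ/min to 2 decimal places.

R = Σλ_iE_i / (1 + Σλ_ih_i)
Numerator: 0.25×1950 + 0.387×1690 + 0.426×1290 = 1691
Denominator: 1 + 0.25×7.37 + 0.387×3.5 + 0.426×11 = 8.883
R = 1691/8.883 = 190.4 kJ/min

190.37 kJ/min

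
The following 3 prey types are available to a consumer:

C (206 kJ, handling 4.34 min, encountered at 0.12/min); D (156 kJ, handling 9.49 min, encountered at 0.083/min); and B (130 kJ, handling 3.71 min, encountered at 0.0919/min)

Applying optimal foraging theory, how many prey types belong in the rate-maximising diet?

E/h in descending order: C 47.5, B 35, D 16.4 kJ/min. The optimal diet is the largest prefix of this list for which every included type satisfies E_i/h_i > R on the types above it.
Rate on top 1: 16.25. B: 35 > 16.25 → include.
Rate on top 2: 19.69. D: 16.4 < 19.69 → exclude; stop.
Optimal diet: C, B — 2 of 3 types.

2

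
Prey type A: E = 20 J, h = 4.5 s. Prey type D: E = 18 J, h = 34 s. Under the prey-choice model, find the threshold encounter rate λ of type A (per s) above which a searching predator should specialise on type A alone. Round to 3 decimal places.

0.030 per s

The zero-one rule: include type D iff E₂/h₂ > λE₁/(1+λh₁). Equality gives the switch point.
λE₁h₂ = E₂ + λE₂h₁ ⇒ λ = E₂/(E₁h₂ − E₂h₁) = 18/(680 − 81) = 0.03005 per s.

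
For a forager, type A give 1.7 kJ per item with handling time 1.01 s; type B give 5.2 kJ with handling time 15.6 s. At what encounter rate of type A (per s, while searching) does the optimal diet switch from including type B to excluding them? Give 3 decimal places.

The zero-one rule: include type B iff E₂/h₂ > λE₁/(1+λh₁). Equality gives the switch point.
λE₁h₂ = E₂ + λE₂h₁ ⇒ λ = E₂/(E₁h₂ − E₂h₁) = 5.2/(26.52 − 5.252) = 0.2445 per s.

0.244 per s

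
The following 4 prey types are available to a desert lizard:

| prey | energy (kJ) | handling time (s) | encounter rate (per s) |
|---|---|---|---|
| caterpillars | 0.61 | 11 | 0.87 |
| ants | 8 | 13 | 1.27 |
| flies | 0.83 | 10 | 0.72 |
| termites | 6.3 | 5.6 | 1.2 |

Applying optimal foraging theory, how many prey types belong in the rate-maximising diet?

Rank by E/h (kJ/s): termites 1.12, ants 0.615, flies 0.083, caterpillars 0.0555. Include each in turn until the next type's E/h falls below the running intake rate.
Rate on top 1: 0.9793. ants: 0.615 < 0.9793 → exclude; stop.
Optimal diet: termites — 1 of 4 types.

1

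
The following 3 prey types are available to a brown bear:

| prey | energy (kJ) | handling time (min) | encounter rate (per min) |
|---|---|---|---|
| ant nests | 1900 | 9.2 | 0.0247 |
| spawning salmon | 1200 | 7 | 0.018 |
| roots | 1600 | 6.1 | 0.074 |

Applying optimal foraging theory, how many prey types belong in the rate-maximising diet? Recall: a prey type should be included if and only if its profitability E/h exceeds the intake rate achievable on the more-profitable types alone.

3

Profitabilities (E/h, kJ/min): roots 262, ant nests 207, spawning salmon 171. Add prey in this order while the next type's profitability exceeds the intake rate on those already taken.
Rate on top 1: 81.58. ant nests: 207 > 81.58 → include.
Rate on top 2: 98.49. spawning salmon: 171 > 98.49 → include.
Optimal diet: roots, ant nests, spawning salmon — 3 of 3 types.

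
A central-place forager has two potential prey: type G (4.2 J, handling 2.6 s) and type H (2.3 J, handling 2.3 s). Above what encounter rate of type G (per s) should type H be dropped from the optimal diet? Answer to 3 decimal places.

0.625 per s

Drop type H once their profitability E₂/h₂ falls below the rate achievable on type G alone: E₂/h₂ = λE₁/(1 + λh₁).
Solve for λ: λE₁h₂ = E₂(1 + λh₁) → λ(E₁h₂ − E₂h₁) = E₂ → λ = E₂/(E₁h₂ − E₂h₁).
λ = 2.3/(4.2×2.3 − 2.3×2.6) = 2.3/3.68 = 0.625 per s.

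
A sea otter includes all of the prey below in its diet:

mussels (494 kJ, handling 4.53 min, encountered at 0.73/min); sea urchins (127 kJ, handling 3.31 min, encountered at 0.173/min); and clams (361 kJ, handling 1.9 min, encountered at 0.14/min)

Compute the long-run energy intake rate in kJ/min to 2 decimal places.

Energy encountered per unit search time: 0.73×494 + 0.173×127 + 0.14×361 = 433.1 kJ/min.
Handling time per unit search time: 0.73×4.53 + 0.173×3.31 + 0.14×1.9 = 4.146.
Rate = 433.1/(1 + 4.146) = 84.18 kJ/min.

84.18 kJ/min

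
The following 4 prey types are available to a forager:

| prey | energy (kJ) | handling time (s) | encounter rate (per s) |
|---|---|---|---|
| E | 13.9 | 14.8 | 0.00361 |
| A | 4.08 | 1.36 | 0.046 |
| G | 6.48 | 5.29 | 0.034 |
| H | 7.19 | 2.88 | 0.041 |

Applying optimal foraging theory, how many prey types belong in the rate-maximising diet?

Profitabilities (E/h, kJ/s): A 3, H 2.5, G 1.22, E 0.939. Add prey in this order while the next type's profitability exceeds the intake rate on those already taken.
Rate on top 1: 0.1766. H: 2.5 > 0.1766 → include.
Rate on top 2: 0.4087. G: 1.22 > 0.4087 → include.
Rate on top 3: 0.5166. E: 0.939 > 0.5166 → include.
Optimal diet: A, H, G, E — 4 of 4 types.

4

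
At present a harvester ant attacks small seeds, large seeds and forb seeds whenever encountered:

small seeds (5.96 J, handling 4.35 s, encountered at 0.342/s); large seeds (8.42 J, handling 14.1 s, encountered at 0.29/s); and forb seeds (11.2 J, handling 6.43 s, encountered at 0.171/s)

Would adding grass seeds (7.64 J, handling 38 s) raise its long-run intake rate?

No

Intake rate on the current diet: R = (0.342×5.96 + 0.29×8.42 + 0.171×11.2) / (1 + 0.342×4.35 + 0.29×14.1 + 0.171×6.43) = 6.395/7.676 = 0.8331 J/s.
Profitability of grass seeds: 7.64/38 = 0.2011 J/s.
Since 0.2011 < R, time spent handling grass seeds is better spent searching.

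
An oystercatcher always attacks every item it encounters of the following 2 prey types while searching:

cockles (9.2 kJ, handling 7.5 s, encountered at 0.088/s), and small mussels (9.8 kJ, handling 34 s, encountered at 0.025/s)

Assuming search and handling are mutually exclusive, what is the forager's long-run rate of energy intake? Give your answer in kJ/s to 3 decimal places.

R = Σλ_iE_i / (1 + Σλ_ih_i)
Numerator: 0.088×9.2 + 0.025×9.8 = 1.055
Denominator: 1 + 0.088×7.5 + 0.025×34 = 2.51
R = 1.055/2.51 = 0.4202 kJ/s

0.420 kJ/s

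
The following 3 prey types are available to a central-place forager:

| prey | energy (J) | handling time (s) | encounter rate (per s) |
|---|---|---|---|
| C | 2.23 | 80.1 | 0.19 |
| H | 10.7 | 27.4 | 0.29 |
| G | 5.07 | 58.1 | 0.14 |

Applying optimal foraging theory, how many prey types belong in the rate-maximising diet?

1

Rank by E/h (J/s): H 0.391, G 0.0873, C 0.0278. Include each in turn until the next type's E/h falls below the running intake rate.
Rate on top 1: 0.3469. G: 0.0873 < 0.3469 → exclude; stop.
Optimal diet: H — 1 of 3 types.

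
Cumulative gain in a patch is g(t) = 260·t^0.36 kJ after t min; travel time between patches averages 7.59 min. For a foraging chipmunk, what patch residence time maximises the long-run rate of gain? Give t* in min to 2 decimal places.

Optimal t* satisfies g'(t*) = g(t*)/(T + t*).
g'(t) = 0.36·260·t^-0.64. Setting 0.36·260·t^-0.64 = 260·t^0.36/(7.59+t) gives 0.36(7.59+t) = t, so 0.64·t = 0.36×7.59.
t* = 0.36×7.59/0.64 = 4.269 min.

4.27 min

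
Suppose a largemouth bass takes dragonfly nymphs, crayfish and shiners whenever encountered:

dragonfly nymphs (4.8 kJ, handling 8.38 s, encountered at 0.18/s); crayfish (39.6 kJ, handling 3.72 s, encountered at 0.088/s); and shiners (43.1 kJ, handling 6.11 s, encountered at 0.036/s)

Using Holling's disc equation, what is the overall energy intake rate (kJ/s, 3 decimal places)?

Energy encountered per unit search time: 0.18×4.8 + 0.088×39.6 + 0.036×43.1 = 5.9 kJ/s.
Handling time per unit search time: 0.18×8.38 + 0.088×3.72 + 0.036×6.11 = 2.056.
Rate = 5.9/(1 + 2.056) = 1.931 kJ/s.

1.931 kJ/s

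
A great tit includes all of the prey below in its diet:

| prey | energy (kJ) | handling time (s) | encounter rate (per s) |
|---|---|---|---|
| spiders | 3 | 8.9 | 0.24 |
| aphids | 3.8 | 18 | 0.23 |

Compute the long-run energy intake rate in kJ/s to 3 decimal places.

R = Σλ_iE_i / (1 + Σλ_ih_i)
Numerator: 0.24×3 + 0.23×3.8 = 1.594
Denominator: 1 + 0.24×8.9 + 0.23×18 = 7.276
R = 1.594/7.276 = 0.2191 kJ/s

0.219 kJ/s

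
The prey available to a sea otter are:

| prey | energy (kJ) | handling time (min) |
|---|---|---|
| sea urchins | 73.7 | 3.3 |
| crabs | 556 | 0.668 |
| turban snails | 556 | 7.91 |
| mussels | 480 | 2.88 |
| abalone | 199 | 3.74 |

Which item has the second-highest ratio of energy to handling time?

Profitability E/h (kJ/min): sea urchins = 73.7/3.3 = 22.3, crabs = 556/0.668 = 832, turban snails = 556/7.91 = 70.3, mussels = 480/2.88 = 167, abalone = 199/3.74 = 53.2.
Ranked: crabs > mussels > turban snails > abalone > sea urchins.

mussels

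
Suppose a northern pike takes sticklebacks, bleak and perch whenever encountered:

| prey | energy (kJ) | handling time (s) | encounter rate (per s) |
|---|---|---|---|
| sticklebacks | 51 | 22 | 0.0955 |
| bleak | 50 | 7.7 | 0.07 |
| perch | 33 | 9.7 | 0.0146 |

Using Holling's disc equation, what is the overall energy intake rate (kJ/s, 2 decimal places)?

2.34 kJ/s

R = (0.0955×51 + 0.07×50 + 0.0146×33) / (1 + 0.0955×22 + 0.07×7.7 + 0.0146×9.7) = 8.852/3.782 = 2.341 kJ/s.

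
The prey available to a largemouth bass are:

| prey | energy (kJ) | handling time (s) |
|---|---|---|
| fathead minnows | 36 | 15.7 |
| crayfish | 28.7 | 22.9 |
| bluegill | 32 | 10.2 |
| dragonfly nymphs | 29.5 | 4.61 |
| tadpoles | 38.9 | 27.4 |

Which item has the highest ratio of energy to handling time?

dragonfly nymphs

In descending order of E/h:
dragonfly nymphs: 29.5/4.61 = 6.4 kJ/s
bluegill: 32/10.2 = 3.14 kJ/s
fathead minnows: 36/15.7 = 2.29 kJ/s
tadpoles: 38.9/27.4 = 1.42 kJ/s
crayfish: 28.7/22.9 = 1.25 kJ/s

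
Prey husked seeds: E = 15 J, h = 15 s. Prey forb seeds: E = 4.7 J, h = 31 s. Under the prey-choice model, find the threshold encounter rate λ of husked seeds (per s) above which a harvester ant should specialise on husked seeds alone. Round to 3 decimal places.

Drop forb seeds once their profitability E₂/h₂ falls below the rate achievable on husked seeds alone: E₂/h₂ = λE₁/(1 + λh₁).
Solve for λ: λE₁h₂ = E₂(1 + λh₁) → λ(E₁h₂ − E₂h₁) = E₂ → λ = E₂/(E₁h₂ − E₂h₁).
λ = 4.7/(15×31 − 4.7×15) = 4.7/394.5 = 0.01191 per s.

0.012 per s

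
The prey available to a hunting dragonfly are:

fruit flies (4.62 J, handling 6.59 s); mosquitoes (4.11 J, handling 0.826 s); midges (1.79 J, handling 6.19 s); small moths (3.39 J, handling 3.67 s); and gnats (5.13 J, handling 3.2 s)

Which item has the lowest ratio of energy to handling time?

In descending order of E/h:
mosquitoes: 4.11/0.826 = 4.98 J/s
gnats: 5.13/3.2 = 1.6 J/s
small moths: 3.39/3.67 = 0.924 J/s
fruit flies: 4.62/6.59 = 0.701 J/s
midges: 1.79/6.19 = 0.289 J/s

midges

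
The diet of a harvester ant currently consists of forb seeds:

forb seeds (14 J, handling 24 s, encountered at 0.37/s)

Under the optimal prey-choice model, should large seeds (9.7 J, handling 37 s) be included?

No

On forb seeds alone, R = ΣλE/(1+Σλh) = 5.18/9.88 = 0.5243 J/s.
Profitability of large seeds: 9.7/37 = 0.2622 J/s.
Since 0.2622 < R, time spent handling large seeds is better spent searching.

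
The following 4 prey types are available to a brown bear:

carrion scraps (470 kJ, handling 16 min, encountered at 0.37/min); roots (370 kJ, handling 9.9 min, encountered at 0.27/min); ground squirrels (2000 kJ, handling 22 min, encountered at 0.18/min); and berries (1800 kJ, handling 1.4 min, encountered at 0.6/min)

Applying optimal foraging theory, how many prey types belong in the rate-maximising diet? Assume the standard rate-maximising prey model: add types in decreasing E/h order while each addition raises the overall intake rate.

Profitabilities (E/h, kJ/min): berries 1.29e+03, ground squirrels 90.9, roots 37.4, carrion scraps 29.4. Add prey in this order while the next type's profitability exceeds the intake rate on those already taken.
Rate on top 1: 587. ground squirrels: 90.9 < 587 → exclude; stop.
Optimal diet: berries — 1 of 4 types.

1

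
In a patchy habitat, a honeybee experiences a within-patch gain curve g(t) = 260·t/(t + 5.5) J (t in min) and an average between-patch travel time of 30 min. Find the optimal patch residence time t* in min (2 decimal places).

12.85 min

Optimal t* satisfies g'(t*) = g(t*)/(T + t*).
g'(t) = 260·5.5/(t + 5.5)². Setting 260·5.5/(t+5.5)² = 260t/[(t+5.5)(30+t)] gives 5.5(30+t) = t(t+5.5), so t² = 5.5×30 = 165.
t* = √165 = 12.85 min.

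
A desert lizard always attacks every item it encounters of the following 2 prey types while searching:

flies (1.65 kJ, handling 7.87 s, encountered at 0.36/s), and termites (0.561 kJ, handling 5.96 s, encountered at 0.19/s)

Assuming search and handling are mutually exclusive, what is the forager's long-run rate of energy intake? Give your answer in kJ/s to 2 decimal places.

0.14 kJ/s

R = Σλ_iE_i / (1 + Σλ_ih_i)
Numerator: 0.36×1.65 + 0.19×0.561 = 0.7006
Denominator: 1 + 0.36×7.87 + 0.19×5.96 = 4.966
R = 0.7006/4.966 = 0.1411 kJ/s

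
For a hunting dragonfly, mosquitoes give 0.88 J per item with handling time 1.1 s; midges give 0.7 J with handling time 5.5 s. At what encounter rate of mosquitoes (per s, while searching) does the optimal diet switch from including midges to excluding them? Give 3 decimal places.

0.172 per s

The zero-one rule: include midges iff E₂/h₂ > λE₁/(1+λh₁). Equality gives the switch point.
λE₁h₂ = E₂ + λE₂h₁ ⇒ λ = E₂/(E₁h₂ − E₂h₁) = 0.7/(4.84 − 0.77) = 0.172 per s.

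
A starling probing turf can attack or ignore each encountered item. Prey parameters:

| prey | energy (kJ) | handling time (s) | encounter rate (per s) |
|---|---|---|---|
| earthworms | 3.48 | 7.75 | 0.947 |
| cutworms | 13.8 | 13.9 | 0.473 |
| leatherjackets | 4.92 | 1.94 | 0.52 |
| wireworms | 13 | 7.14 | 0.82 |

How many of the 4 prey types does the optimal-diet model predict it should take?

2

E/h in descending order: leatherjackets 2.54, wireworms 1.82, cutworms 0.993, earthworms 0.449 kJ/s. The optimal diet is the largest prefix of this list for which every included type satisfies E_i/h_i > R on the types above it.
Rate on top 1: 1.274. wireworms: 1.82 > 1.274 → include.
Rate on top 2: 1.681. cutworms: 0.993 < 1.681 → exclude; stop.
Optimal diet: leatherjackets, wireworms — 2 of 4 types.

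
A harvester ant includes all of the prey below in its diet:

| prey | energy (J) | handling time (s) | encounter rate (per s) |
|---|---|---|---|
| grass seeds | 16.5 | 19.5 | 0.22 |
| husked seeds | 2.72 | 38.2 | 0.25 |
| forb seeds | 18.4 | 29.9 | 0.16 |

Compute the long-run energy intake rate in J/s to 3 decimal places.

0.370 J/s

R = (0.22×16.5 + 0.25×2.72 + 0.16×18.4) / (1 + 0.22×19.5 + 0.25×38.2 + 0.16×29.9) = 7.254/19.62 = 0.3696 J/s.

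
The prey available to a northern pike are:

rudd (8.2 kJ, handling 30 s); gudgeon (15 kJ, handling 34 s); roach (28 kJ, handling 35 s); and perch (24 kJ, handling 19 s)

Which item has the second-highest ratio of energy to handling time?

roach

In descending order of E/h:
perch: 24/19 = 1.26 kJ/s
roach: 28/35 = 0.8 kJ/s
gudgeon: 15/34 = 0.441 kJ/s
rudd: 8.2/30 = 0.273 kJ/s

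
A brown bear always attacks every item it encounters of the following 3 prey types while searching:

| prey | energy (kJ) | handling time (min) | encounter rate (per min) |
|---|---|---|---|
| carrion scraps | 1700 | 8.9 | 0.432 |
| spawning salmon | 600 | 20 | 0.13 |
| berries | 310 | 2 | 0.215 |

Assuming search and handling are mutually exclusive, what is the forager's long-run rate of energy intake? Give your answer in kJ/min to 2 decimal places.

R = (0.432×1700 + 0.13×600 + 0.215×310) / (1 + 0.432×8.9 + 0.13×20 + 0.215×2) = 879/7.875 = 111.6 kJ/min.

111.63 kJ/min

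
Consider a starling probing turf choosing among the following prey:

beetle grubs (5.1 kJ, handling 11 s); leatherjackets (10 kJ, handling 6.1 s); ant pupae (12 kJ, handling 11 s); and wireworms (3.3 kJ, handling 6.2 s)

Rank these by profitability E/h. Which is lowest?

Profitability E/h (kJ/s): beetle grubs = 5.1/11 = 0.464, leatherjackets = 10/6.1 = 1.64, ant pupae = 12/11 = 1.09, wireworms = 3.3/6.2 = 0.532.
Ranked: leatherjackets > ant pupae > wireworms > beetle grubs.

beetle grubs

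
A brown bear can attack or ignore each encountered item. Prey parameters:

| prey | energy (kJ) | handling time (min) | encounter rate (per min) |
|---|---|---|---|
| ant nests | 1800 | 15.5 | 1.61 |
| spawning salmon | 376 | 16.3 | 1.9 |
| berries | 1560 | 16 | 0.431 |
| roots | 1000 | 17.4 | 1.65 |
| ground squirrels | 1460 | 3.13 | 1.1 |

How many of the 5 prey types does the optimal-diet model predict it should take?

Rank by E/h (kJ/min): ground squirrels 466, ant nests 116, berries 97.5, roots 57.5, spawning salmon 23.1. Include each in turn until the next type's E/h falls below the running intake rate.
Rate on top 1: 361.5. ant nests: 116 < 361.5 → exclude; stop.
Optimal diet: ground squirrels — 1 of 5 types.

1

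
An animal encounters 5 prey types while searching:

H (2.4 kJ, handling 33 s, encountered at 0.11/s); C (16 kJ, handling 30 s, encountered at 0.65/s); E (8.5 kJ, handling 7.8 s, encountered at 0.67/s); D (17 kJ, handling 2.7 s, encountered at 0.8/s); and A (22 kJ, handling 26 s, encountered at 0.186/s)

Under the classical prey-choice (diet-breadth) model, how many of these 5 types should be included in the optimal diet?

1

Profitabilities (E/h, kJ/s): D 6.3, E 1.09, A 0.846, C 0.533, H 0.0727. Add prey in this order while the next type's profitability exceeds the intake rate on those already taken.
Rate on top 1: 4.304. E: 1.09 < 4.304 → exclude; stop.
Optimal diet: D — 1 of 5 types.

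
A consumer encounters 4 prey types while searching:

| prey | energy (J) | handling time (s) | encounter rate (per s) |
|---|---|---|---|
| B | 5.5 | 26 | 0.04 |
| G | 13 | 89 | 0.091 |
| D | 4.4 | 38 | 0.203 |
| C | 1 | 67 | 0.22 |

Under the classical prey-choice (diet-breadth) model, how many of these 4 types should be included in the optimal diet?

Rank by E/h (J/s): B 0.212, G 0.146, D 0.116, C 0.0149. Include each in turn until the next type's E/h falls below the running intake rate.
Rate on top 1: 0.1078. G: 0.146 > 0.1078 → include.
Rate on top 2: 0.1384. D: 0.116 < 0.1384 → exclude; stop.
Optimal diet: B, G — 2 of 4 types.

2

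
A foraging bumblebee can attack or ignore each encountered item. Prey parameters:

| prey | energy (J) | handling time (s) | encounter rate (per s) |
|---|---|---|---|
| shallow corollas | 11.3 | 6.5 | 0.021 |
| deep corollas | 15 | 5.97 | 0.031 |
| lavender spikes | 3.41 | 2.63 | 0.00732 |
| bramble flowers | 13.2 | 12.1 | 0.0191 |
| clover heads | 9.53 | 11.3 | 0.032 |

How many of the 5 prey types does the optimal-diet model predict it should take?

E/h in descending order: deep corollas 2.51, shallow corollas 1.74, lavender spikes 1.3, bramble flowers 1.09, clover heads 0.843 J/s. The optimal diet is the largest prefix of this list for which every included type satisfies E_i/h_i > R on the types above it.
Rate on top 1: 0.3924. shallow corollas: 1.74 > 0.3924 → include.
Rate on top 2: 0.5314. lavender spikes: 1.3 > 0.5314 → include.
Rate on top 3: 0.5424. bramble flowers: 1.09 > 0.5424 → include.
Rate on top 4: 0.623. clover heads: 0.843 > 0.623 → include.
Optimal diet: deep corollas, shallow corollas, lavender spikes, bramble flowers, clover heads — 5 of 5 types.

5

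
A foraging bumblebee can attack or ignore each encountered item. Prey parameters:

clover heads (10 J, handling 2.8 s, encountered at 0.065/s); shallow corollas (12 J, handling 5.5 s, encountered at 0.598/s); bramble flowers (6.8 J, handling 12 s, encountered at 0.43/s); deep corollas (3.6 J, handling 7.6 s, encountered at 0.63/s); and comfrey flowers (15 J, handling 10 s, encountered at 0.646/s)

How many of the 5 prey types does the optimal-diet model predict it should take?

Profitabilities (E/h, J/s): clover heads 3.57, shallow corollas 2.18, comfrey flowers 1.5, bramble flowers 0.567, deep corollas 0.474. Add prey in this order while the next type's profitability exceeds the intake rate on those already taken.
Rate on top 1: 0.5499. shallow corollas: 2.18 > 0.5499 → include.
Rate on top 2: 1.75. comfrey flowers: 1.5 < 1.75 → exclude; stop.
Optimal diet: clover heads, shallow corollas — 2 of 5 types.

2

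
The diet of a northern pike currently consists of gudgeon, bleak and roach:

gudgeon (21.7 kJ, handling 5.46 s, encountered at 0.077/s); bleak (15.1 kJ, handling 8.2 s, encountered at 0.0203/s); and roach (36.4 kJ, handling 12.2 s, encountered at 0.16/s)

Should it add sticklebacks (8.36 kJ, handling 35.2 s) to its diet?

On gudgeon, bleak and roach alone, R = ΣλE/(1+Σλh) = 7.801/3.539 = 2.204 kJ/s.
sticklebacks: E/h = 8.36/35.2 = 0.2375 kJ/s.
0.2375 < 2.204, so adding sticklebacks would lower the average — exclude it.

No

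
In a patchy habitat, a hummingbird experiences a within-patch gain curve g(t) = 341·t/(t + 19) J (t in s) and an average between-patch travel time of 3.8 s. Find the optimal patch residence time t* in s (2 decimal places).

Optimal t* satisfies g'(t*) = g(t*)/(T + t*).
g'(t) = 341·19/(t + 19)². Setting 341·19/(t+19)² = 341t/[(t+19)(3.8+t)] gives 19(3.8+t) = t(t+19), so t² = 19×3.8 = 72.2.
t* = √72.2 = 8.497 s.

8.50 s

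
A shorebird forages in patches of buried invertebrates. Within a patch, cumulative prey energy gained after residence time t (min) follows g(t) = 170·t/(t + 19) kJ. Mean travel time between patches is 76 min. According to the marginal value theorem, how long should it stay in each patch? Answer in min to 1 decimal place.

38.0 min

By the marginal value theorem, leave when the instantaneous gain rate g'(t) equals the habitat-wide average g(t)/(T + t).
g'(t) = 170·19/(t + 19)². Setting 170·19/(t+19)² = 170t/[(t+19)(76+t)] gives 19(76+t) = t(t+19), so t² = 19×76 = 1444.
t* = √1444 = 38 min.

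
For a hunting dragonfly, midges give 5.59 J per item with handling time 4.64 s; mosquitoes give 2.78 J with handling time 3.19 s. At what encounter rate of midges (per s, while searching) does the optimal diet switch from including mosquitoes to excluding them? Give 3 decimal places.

Drop mosquitoes once their profitability E₂/h₂ falls below the rate achievable on midges alone: E₂/h₂ = λE₁/(1 + λh₁).
Solve for λ: λE₁h₂ = E₂(1 + λh₁) → λ(E₁h₂ − E₂h₁) = E₂ → λ = E₂/(E₁h₂ − E₂h₁).
λ = 2.78/(5.59×3.19 − 2.78×4.64) = 2.78/4.933 = 0.5636 per s.

0.564 per s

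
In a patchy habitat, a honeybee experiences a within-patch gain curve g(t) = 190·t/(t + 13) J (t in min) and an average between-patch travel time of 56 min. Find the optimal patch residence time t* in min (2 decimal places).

26.98 min

By the marginal value theorem, leave when the instantaneous gain rate g'(t) equals the habitat-wide average g(t)/(T + t).
g'(t) = 190·13/(t + 13)². Setting 190·13/(t+13)² = 190t/[(t+13)(56+t)] gives 13(56+t) = t(t+13), so t² = 13×56 = 728.
t* = √728 = 26.98 min.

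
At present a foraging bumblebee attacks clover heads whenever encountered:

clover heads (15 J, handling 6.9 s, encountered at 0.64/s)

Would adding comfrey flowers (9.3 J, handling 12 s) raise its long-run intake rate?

No

Current rate: (0.64×15)/(1 + 0.64×6.9) = 1.773 J/s.
Profitability of comfrey flowers: 9.3/12 = 0.775 J/s.
Since 0.775 < R, time spent handling comfrey flowers is better spent searching.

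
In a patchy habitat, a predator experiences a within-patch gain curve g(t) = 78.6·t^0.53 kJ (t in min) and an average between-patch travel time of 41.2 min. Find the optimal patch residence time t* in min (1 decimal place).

46.5 min

By the marginal value theorem, leave when the instantaneous gain rate g'(t) equals the habitat-wide average g(t)/(T + t).
g'(t) = 0.53·78.6·t^-0.47. Setting 0.53·78.6·t^-0.47 = 78.6·t^0.53/(41.2+t) gives 0.53(41.2+t) = t, so 0.47·t = 0.53×41.2.
t* = 0.53×41.2/0.47 = 46.46 min.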